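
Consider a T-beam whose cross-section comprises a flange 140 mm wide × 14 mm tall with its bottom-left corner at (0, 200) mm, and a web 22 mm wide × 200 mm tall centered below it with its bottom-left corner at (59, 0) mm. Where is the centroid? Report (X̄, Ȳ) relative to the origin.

X̄ = 70.00 mm, Ȳ = 132.97 mm

Part | A | x̄ᵢ | ȳᵢ | A·x̄ᵢ | A·ȳᵢ
web | 4400.00 | 70.00 | 100.00 | 308000.00 | 440000.00
flange | 1960.00 | 70.00 | 207.00 | 137200.00 | 405720.00
Σ | 6360.00 |  |  | 445200.00 | 845720.00
X̄ = 445200.00 / 6360.00 = 70.00 mm
Ȳ = 845720.00 / 6360.00 = 132.97 mm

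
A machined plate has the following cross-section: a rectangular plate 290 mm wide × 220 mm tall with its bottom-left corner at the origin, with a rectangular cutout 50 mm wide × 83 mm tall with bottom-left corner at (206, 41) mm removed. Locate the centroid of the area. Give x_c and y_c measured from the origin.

Part | A | x̄ᵢ | ȳᵢ | A·x̄ᵢ | A·ȳᵢ
plate | 63800.00 | 145.00 | 110.00 | 9251000.00 | 7018000.00
hole | -4150.00 | 231.00 | 82.50 | -958650.00 | -342375.00
Σ | 59650.00 |  |  | 8292350.00 | 6675625.00
x_c = 8292350.00 / 59650.00 = 139.02 mm
y_c = 6675625.00 / 59650.00 = 111.91 mm

x_c = 139.02 mm, y_c = 111.91 mm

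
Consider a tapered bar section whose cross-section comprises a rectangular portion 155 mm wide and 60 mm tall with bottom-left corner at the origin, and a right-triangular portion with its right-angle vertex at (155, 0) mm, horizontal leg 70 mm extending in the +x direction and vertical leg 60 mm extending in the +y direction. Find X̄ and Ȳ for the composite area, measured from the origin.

rectangular portion: A = 155 × 60 = 9300.00, centroid at (77.50, 30.00).
triangular portion: A = ½·70·60 = 2100.00, centroid at (178.33, 20.00).
ΣA = 11400.00 mm², ΣAX̄ = 1095250.00 mm³, ΣAȲ = 321000.00 mm³.
X̄ = 1095250.00/11400.00 = 96.07 mm; Ȳ = 321000.00/11400.00 = 28.16 mm.

X̄ = 96.07 mm, Ȳ = 28.16 mm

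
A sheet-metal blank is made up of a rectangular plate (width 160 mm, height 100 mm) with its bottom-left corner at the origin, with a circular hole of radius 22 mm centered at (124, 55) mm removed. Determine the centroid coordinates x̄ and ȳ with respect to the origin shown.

Part | A | x̄ᵢ | ȳᵢ | A·x̄ᵢ | A·ȳᵢ
plate | 16000.00 | 80.00 | 50.00 | 1280000.00 | 800000.00
hole | -1520.53 | 124.00 | 55.00 | -188545.82 | -83629.20
Σ | 14479.47 |  |  | 1091454.18 | 716370.80
x̄ = 1091454.18 / 14479.47 = 75.38 mm
ȳ = 716370.80 / 14479.47 = 49.47 mm

x̄ = 75.38 mm, ȳ = 49.47 mm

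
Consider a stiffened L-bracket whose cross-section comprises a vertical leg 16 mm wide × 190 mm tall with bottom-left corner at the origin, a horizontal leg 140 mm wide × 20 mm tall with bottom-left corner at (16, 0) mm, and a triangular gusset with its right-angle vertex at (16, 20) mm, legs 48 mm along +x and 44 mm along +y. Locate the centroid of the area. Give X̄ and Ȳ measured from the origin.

X̄ = 43.35 mm, Ȳ = 51.25 mm

vertical leg: A = 16 × 190 = 3040.00, centroid at (8.00, 95.00).
horizontal leg: A = 140 × 20 = 2800.00, centroid at (86.00, 10.00).
gusset: A = ½·48·44 = 1056.00, centroid at (32.00, 34.67).
ΣA = 6896.00 mm², ΣAX̄ = 298912.00 mm³, ΣAȲ = 353408.00 mm³.
X̄ = 298912.00/6896.00 = 43.35 mm; Ȳ = 353408.00/6896.00 = 51.25 mm.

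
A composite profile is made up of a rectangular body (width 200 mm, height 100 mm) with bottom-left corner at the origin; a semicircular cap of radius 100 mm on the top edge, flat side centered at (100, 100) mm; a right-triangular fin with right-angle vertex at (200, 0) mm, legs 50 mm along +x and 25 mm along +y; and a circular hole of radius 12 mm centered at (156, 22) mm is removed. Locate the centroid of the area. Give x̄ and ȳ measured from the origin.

x̄ = 101.33 mm, ȳ = 90.10 mm

Part | A | x̄ᵢ | ȳᵢ | A·x̄ᵢ | A·ȳᵢ
rectangular body | 20000.00 | 100.00 | 50.00 | 2000000.00 | 1000000.00
semicircular top | 15707.96 | 100.00 | 142.44 | 1570796.33 | 2237462.99
triangular fin | 625.00 | 216.67 | 8.33 | 135416.67 | 5208.33
hole | -452.39 | 156.00 | 22.00 | -70572.74 | -9952.57
Σ | 35880.57 |  |  | 3635640.26 | 3232718.76
x̄ = 3635640.26 / 35880.57 = 101.33 mm
ȳ = 3232718.76 / 35880.57 = 90.10 mm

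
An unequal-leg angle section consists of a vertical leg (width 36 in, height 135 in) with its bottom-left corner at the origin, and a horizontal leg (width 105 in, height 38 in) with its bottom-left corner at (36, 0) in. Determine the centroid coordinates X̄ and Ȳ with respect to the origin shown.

Part | A | x̄ᵢ | ȳᵢ | A·x̄ᵢ | A·ȳᵢ
vertical leg | 4860.00 | 18.00 | 67.50 | 87480.00 | 328050.00
horizontal leg | 3990.00 | 88.50 | 19.00 | 353115.00 | 75810.00
Σ | 8850.00 |  |  | 440595.00 | 403860.00
X̄ = 440595.00 / 8850.00 = 49.78 in
Ȳ = 403860.00 / 8850.00 = 45.63 in

X̄ = 49.78 in, Ȳ = 45.63 in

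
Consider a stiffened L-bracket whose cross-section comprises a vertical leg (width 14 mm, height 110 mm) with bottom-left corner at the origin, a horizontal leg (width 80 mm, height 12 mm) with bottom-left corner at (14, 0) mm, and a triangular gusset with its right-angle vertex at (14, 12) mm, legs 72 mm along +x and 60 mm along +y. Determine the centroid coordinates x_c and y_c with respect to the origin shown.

x_c = 31.05 mm, y_c = 34.24 mm

Part | A | x̄ᵢ | ȳᵢ | A·x̄ᵢ | A·ȳᵢ
vertical leg | 1540.00 | 7.00 | 55.00 | 10780.00 | 84700.00
horizontal leg | 960.00 | 54.00 | 6.00 | 51840.00 | 5760.00
gusset | 2160.00 | 38.00 | 32.00 | 82080.00 | 69120.00
Σ | 4660.00 |  |  | 144700.00 | 159580.00
x_c = 144700.00 / 4660.00 = 31.05 mm
y_c = 159580.00 / 4660.00 = 34.24 mm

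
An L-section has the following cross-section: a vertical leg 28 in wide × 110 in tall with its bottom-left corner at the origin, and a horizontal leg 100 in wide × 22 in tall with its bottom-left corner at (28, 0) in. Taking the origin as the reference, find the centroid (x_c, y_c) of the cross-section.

x_c = 40.67 in, y_c = 36.67 in

vertical leg: A = 28 × 110 = 3080.00, centroid at (14.00, 55.00).
horizontal leg: A = 100 × 22 = 2200.00, centroid at (78.00, 11.00).
ΣA = 5280.00 in²
ΣAx_c = (3080.00)(14.00) + (2200.00)(78.00) = 214720.00 in³
ΣAy_c = (3080.00)(55.00) + (2200.00)(11.00) = 193600.00 in³
x_c = 214720.00 / 5280.00 = 40.67 in
y_c = 193600.00 / 5280.00 = 36.67 in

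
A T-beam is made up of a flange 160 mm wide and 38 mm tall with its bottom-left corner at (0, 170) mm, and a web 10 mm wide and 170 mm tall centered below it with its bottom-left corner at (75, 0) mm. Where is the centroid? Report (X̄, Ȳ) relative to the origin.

X̄ = 80.00 mm, Ȳ = 166.28 mm

Part | A | x̄ᵢ | ȳᵢ | A·x̄ᵢ | A·ȳᵢ
web | 1700.00 | 80.00 | 85.00 | 136000.00 | 144500.00
flange | 6080.00 | 80.00 | 189.00 | 486400.00 | 1149120.00
Σ | 7780.00 |  |  | 622400.00 | 1293620.00
X̄ = 622400.00 / 7780.00 = 80.00 mm
Ȳ = 1293620.00 / 7780.00 = 166.28 mm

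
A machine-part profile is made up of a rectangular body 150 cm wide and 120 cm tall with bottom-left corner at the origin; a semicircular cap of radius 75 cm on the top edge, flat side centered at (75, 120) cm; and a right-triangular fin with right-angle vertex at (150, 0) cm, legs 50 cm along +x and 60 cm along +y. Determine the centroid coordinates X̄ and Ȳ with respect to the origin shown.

rectangular body: A = 150 × 120 = 18000.00, centroid at (75.00, 60.00).
semicircular top: A = ½π·75² = 8835.73, centroid at (75.00, 151.83).
triangular fin: A = ½·50·60 = 1500.00, centroid at (166.67, 20.00).
ΣA = 28335.73 cm², ΣAX̄ = 2262679.70 cm³, ΣAȲ = 2451537.52 cm³.
X̄ = 2262679.70/28335.73 = 79.85 cm; Ȳ = 2451537.52/28335.73 = 86.52 cm.

X̄ = 79.85 cm, Ȳ = 86.52 cm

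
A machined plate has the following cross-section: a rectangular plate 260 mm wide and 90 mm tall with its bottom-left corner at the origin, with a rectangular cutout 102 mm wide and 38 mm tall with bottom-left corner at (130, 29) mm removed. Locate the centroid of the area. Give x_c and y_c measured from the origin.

x_c = 119.88 mm, y_c = 44.40 mm

plate: A = 260 × 90 = 23400.00, centroid at (130.00, 45.00).
hole: A = −(102 × 38) = -3876.00, centroid at (181.00, 48.00).
ΣA = 19524.00 mm², ΣAx_c = 2340444.00 mm³, ΣAy_c = 866952.00 mm³.
x_c = 2340444.00/19524.00 = 119.88 mm; y_c = 866952.00/19524.00 = 44.40 mm.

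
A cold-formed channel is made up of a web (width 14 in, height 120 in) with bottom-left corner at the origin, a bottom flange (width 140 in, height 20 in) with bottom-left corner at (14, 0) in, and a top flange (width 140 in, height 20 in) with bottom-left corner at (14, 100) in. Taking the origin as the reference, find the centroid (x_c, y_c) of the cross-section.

web: A = 14 × 120 = 1680.00, centroid at (7.00, 60.00).
bottom flange: A = 140 × 20 = 2800.00, centroid at (84.00, 10.00).
top flange: A = 140 × 20 = 2800.00, centroid at (84.00, 110.00).
ΣA = 7280.00 in²
ΣAx_c = (1680.00)(7.00) + (2800.00)(84.00) + (2800.00)(84.00) = 482160.00 in³
ΣAy_c = (1680.00)(60.00) + (2800.00)(10.00) + (2800.00)(110.00) = 436800.00 in³
x_c = 482160.00 / 7280.00 = 66.23 in
y_c = 436800.00 / 7280.00 = 60.00 in

x_c = 66.23 in, y_c = 60.00 in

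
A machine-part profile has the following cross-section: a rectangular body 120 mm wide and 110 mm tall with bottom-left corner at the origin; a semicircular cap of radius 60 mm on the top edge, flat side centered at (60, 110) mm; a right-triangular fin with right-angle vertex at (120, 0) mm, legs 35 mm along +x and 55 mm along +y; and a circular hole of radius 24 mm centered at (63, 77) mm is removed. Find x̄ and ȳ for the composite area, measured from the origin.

x̄ = 63.53 mm, ȳ = 76.10 mm

rectangular body: A = 120 × 110 = 13200.00, centroid at (60.00, 55.00).
semicircular top: A = ½π·60² = 5654.87, centroid at (60.00, 135.46).
triangular fin: A = ½·35·55 = 962.50, centroid at (131.67, 18.33).
hole: A = −π·24² = -1809.56, centroid at (63.00, 77.00).
ΣA = 18007.81 mm²
ΣAx̄ = (13200.00)(60.00) + (5654.87)(60.00) + (962.50)(131.67) + (-1809.56)(63.00) = 1144019.06 mm³
ΣAȳ = (13200.00)(55.00) + (5654.87)(135.46) + (962.50)(18.33) + (-1809.56)(77.00) = 1370345.26 mm³
x̄ = 1144019.06 / 18007.81 = 63.53 mm
ȳ = 1370345.26 / 18007.81 = 76.10 mm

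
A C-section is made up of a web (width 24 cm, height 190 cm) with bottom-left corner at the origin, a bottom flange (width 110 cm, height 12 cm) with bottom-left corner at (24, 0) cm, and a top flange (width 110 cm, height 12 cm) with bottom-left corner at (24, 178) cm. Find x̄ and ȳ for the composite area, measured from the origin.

x̄ = 36.57 cm, ȳ = 95.00 cm

web: A = 24 × 190 = 4560.00, centroid at (12.00, 95.00).
bottom flange: A = 110 × 12 = 1320.00, centroid at (79.00, 6.00).
top flange: A = 110 × 12 = 1320.00, centroid at (79.00, 184.00).
ΣA = 7200.00 cm²
ΣAx̄ = (4560.00)(12.00) + (1320.00)(79.00) + (1320.00)(79.00) = 263280.00 cm³
ΣAȳ = (4560.00)(95.00) + (1320.00)(6.00) + (1320.00)(184.00) = 684000.00 cm³
x̄ = 263280.00 / 7200.00 = 36.57 cm
ȳ = 684000.00 / 7200.00 = 95.00 cm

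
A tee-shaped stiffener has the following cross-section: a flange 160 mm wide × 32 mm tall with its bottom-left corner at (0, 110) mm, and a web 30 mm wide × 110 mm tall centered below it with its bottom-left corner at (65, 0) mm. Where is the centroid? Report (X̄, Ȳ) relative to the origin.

X̄ = 80.00 mm, Ȳ = 98.17 mm

web: A = 30 × 110 = 3300.00, centroid at (80.00, 55.00).
flange: A = 160 × 32 = 5120.00, centroid at (80.00, 126.00).
ΣA = 8420.00 mm²
ΣAX̄ = (3300.00)(80.00) + (5120.00)(80.00) = 673600.00 mm³
ΣAȲ = (3300.00)(55.00) + (5120.00)(126.00) = 826620.00 mm³
X̄ = 673600.00 / 8420.00 = 80.00 mm
Ȳ = 826620.00 / 8420.00 = 98.17 mm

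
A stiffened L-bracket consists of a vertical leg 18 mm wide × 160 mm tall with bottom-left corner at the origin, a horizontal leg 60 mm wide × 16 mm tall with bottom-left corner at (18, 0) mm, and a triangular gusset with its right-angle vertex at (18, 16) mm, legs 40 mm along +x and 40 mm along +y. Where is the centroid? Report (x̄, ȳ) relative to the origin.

x̄ = 20.92 mm, ȳ = 56.37 mm

vertical leg: A = 18 × 160 = 2880.00, centroid at (9.00, 80.00).
horizontal leg: A = 60 × 16 = 960.00, centroid at (48.00, 8.00).
gusset: A = ½·40·40 = 800.00, centroid at (31.33, 29.33).
ΣA = 4640.00 mm², ΣAx̄ = 97066.67 mm³, ΣAȳ = 261546.67 mm³.
x̄ = 97066.67/4640.00 = 20.92 mm; ȳ = 261546.67/4640.00 = 56.37 mm.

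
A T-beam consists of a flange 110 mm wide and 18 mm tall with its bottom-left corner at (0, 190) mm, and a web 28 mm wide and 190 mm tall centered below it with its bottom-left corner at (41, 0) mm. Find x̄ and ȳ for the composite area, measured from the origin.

Part | A | x̄ᵢ | ȳᵢ | A·x̄ᵢ | A·ȳᵢ
web | 5320.00 | 55.00 | 95.00 | 292600.00 | 505400.00
flange | 1980.00 | 55.00 | 199.00 | 108900.00 | 394020.00
Σ | 7300.00 |  |  | 401500.00 | 899420.00
x̄ = 401500.00 / 7300.00 = 55.00 mm
ȳ = 899420.00 / 7300.00 = 123.21 mm

x̄ = 55.00 mm, ȳ = 123.21 mm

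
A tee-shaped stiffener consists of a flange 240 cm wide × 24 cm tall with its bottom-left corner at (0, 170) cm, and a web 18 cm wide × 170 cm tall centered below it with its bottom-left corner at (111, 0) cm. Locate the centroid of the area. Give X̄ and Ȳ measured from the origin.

web: A = 18 × 170 = 3060.00, centroid at (120.00, 85.00).
flange: A = 240 × 24 = 5760.00, centroid at (120.00, 182.00).
ΣA = 8820.00 cm², ΣAX̄ = 1058400.00 cm³, ΣAȲ = 1308420.00 cm³.
X̄ = 1058400.00/8820.00 = 120.00 cm; Ȳ = 1308420.00/8820.00 = 148.35 cm.

X̄ = 120.00 cm, Ȳ = 148.35 cm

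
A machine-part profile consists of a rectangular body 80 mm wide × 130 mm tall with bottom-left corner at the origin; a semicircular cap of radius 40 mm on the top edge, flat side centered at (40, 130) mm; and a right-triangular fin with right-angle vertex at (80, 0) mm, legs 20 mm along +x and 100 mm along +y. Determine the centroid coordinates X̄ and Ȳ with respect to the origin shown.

X̄ = 43.35 mm, Ȳ = 77.53 mm

Part | A | x̄ᵢ | ȳᵢ | A·x̄ᵢ | A·ȳᵢ
rectangular body | 10400.00 | 40.00 | 65.00 | 416000.00 | 676000.00
semicircular top | 2513.27 | 40.00 | 146.98 | 100530.96 | 369392.30
triangular fin | 1000.00 | 86.67 | 33.33 | 86666.67 | 33333.33
Σ | 13913.27 |  |  | 603197.63 | 1078725.64
X̄ = 603197.63 / 13913.27 = 43.35 mm
Ȳ = 1078725.64 / 13913.27 = 77.53 mm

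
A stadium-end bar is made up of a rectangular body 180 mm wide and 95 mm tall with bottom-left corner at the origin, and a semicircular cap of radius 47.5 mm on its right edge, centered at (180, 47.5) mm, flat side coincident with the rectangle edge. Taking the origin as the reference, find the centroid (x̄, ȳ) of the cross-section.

x̄ = 108.91 mm, ȳ = 47.50 mm

rectangular body: A = 180 × 95 = 17100.00, centroid at (90.00, 47.50).
semicircular end: A = ½π·47.5² = 3544.11, centroid at (200.16, 47.50).
ΣA = 20644.11 mm², ΣAx̄ = 2248387.57 mm³, ΣAȳ = 980595.19 mm³.
x̄ = 2248387.57/20644.11 = 108.91 mm; ȳ = 980595.19/20644.11 = 47.50 mm.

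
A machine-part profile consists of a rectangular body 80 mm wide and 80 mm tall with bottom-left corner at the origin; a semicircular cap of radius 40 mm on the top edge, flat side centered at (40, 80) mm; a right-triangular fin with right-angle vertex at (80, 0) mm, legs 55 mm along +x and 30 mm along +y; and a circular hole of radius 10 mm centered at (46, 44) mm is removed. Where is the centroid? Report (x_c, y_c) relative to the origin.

x_c = 44.91 mm, y_c = 52.44 mm

rectangular body: A = 80 × 80 = 6400.00, centroid at (40.00, 40.00).
semicircular top: A = ½π·40² = 2513.27, centroid at (40.00, 96.98).
triangular fin: A = ½·55·30 = 825.00, centroid at (98.33, 10.00).
hole: A = −π·10² = -314.16, centroid at (46.00, 44.00).
ΣA = 9424.11 mm², ΣAx_c = 423204.64 mm³, ΣAy_c = 494155.59 mm³.
x_c = 423204.64/9424.11 = 44.91 mm; y_c = 494155.59/9424.11 = 52.44 mm.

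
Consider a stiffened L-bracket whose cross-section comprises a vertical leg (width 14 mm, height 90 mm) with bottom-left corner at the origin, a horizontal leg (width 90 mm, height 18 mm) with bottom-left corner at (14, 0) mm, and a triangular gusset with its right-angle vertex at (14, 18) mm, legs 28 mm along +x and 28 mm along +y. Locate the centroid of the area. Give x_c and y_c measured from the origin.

Part | A | x̄ᵢ | ȳᵢ | A·x̄ᵢ | A·ȳᵢ
vertical leg | 1260.00 | 7.00 | 45.00 | 8820.00 | 56700.00
horizontal leg | 1620.00 | 59.00 | 9.00 | 95580.00 | 14580.00
gusset | 392.00 | 23.33 | 27.33 | 9146.67 | 10714.67
Σ | 3272.00 |  |  | 113546.67 | 81994.67
x_c = 113546.67 / 3272.00 = 34.70 mm
y_c = 81994.67 / 3272.00 = 25.06 mm

x_c = 34.70 mm, y_c = 25.06 mm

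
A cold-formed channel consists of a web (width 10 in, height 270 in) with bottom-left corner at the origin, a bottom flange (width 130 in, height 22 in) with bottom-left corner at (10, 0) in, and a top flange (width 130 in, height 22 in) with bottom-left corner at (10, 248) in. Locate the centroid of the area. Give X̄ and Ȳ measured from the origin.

Part | A | x̄ᵢ | ȳᵢ | A·x̄ᵢ | A·ȳᵢ
web | 2700.00 | 5.00 | 135.00 | 13500.00 | 364500.00
bottom flange | 2860.00 | 75.00 | 11.00 | 214500.00 | 31460.00
top flange | 2860.00 | 75.00 | 259.00 | 214500.00 | 740740.00
Σ | 8420.00 |  |  | 442500.00 | 1136700.00
X̄ = 442500.00 / 8420.00 = 52.55 in
Ȳ = 1136700.00 / 8420.00 = 135.00 in

X̄ = 52.55 in, Ȳ = 135.00 in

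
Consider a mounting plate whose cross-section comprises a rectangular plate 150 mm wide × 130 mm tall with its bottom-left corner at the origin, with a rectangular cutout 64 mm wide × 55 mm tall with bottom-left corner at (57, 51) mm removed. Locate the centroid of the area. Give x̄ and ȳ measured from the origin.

plate: A = 150 × 130 = 19500.00, centroid at (75.00, 65.00).
hole: A = −(64 × 55) = -3520.00, centroid at (89.00, 78.50).
ΣA = 15980.00 mm²
ΣAx̄ = (19500.00)(75.00) + (-3520.00)(89.00) = 1149220.00 mm³
ΣAȳ = (19500.00)(65.00) + (-3520.00)(78.50) = 991180.00 mm³
x̄ = 1149220.00 / 15980.00 = 71.92 mm
ȳ = 991180.00 / 15980.00 = 62.03 mm

x̄ = 71.92 mm, ȳ = 62.03 mm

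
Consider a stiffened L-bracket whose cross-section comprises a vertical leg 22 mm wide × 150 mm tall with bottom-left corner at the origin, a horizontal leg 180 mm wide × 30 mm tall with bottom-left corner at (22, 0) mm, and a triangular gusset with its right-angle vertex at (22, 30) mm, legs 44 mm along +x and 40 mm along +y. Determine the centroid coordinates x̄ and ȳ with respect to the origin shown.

vertical leg: A = 22 × 150 = 3300.00, centroid at (11.00, 75.00).
horizontal leg: A = 180 × 30 = 5400.00, centroid at (112.00, 15.00).
gusset: A = ½·44·40 = 880.00, centroid at (36.67, 43.33).
ΣA = 9580.00 mm²
ΣAx̄ = (3300.00)(11.00) + (5400.00)(112.00) + (880.00)(36.67) = 673366.67 mm³
ΣAȳ = (3300.00)(75.00) + (5400.00)(15.00) + (880.00)(43.33) = 366633.33 mm³
x̄ = 673366.67 / 9580.00 = 70.29 mm
ȳ = 366633.33 / 9580.00 = 38.27 mm

x̄ = 70.29 mm, ȳ = 38.27 mm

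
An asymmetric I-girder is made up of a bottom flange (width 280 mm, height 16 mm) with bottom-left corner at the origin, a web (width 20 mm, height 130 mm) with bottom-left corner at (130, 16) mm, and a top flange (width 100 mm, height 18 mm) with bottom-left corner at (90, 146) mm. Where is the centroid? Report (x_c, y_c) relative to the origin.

x_c = 140.00 mm, y_c = 59.17 mm

Part | A | x̄ᵢ | ȳᵢ | A·x̄ᵢ | A·ȳᵢ
bottom flange | 4480.00 | 140.00 | 8.00 | 627200.00 | 35840.00
web | 2600.00 | 140.00 | 81.00 | 364000.00 | 210600.00
top flange | 1800.00 | 140.00 | 155.00 | 252000.00 | 279000.00
Σ | 8880.00 |  |  | 1243200.00 | 525440.00
x_c = 1243200.00 / 8880.00 = 140.00 mm
y_c = 525440.00 / 8880.00 = 59.17 mm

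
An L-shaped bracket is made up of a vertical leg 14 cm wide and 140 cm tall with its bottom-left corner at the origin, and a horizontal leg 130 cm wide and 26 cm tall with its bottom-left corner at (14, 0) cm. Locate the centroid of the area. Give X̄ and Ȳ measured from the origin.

X̄ = 52.57 cm, Ȳ = 33.92 cm

vertical leg: A = 14 × 140 = 1960.00, centroid at (7.00, 70.00).
horizontal leg: A = 130 × 26 = 3380.00, centroid at (79.00, 13.00).
ΣA = 5340.00 cm²
ΣAX̄ = (1960.00)(7.00) + (3380.00)(79.00) = 280740.00 cm³
ΣAȲ = (1960.00)(70.00) + (3380.00)(13.00) = 181140.00 cm³
X̄ = 280740.00 / 5340.00 = 52.57 cm
Ȳ = 181140.00 / 5340.00 = 33.92 cm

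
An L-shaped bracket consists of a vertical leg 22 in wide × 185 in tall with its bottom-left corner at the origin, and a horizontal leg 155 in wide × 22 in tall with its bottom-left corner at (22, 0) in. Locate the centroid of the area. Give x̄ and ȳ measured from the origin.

vertical leg: A = 22 × 185 = 4070.00, centroid at (11.00, 92.50).
horizontal leg: A = 155 × 22 = 3410.00, centroid at (99.50, 11.00).
ΣA = 7480.00 in², ΣAx̄ = 384065.00 in³, ΣAȳ = 413985.00 in³.
x̄ = 384065.00/7480.00 = 51.35 in; ȳ = 413985.00/7480.00 = 55.35 in.

x̄ = 51.35 in, ȳ = 55.35 in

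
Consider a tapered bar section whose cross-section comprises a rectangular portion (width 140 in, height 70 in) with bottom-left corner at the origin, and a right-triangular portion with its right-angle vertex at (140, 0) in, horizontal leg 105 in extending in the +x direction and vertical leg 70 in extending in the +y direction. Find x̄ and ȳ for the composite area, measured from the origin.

x̄ = 98.64 in, ȳ = 31.82 in

rectangular portion: A = 140 × 70 = 9800.00, centroid at (70.00, 35.00).
triangular portion: A = ½·105·70 = 3675.00, centroid at (175.00, 23.33).
ΣA = 13475.00 in²
ΣAx̄ = (9800.00)(70.00) + (3675.00)(175.00) = 1329125.00 in³
ΣAȳ = (9800.00)(35.00) + (3675.00)(23.33) = 428750.00 in³
x̄ = 1329125.00 / 13475.00 = 98.64 in
ȳ = 428750.00 / 13475.00 = 31.82 in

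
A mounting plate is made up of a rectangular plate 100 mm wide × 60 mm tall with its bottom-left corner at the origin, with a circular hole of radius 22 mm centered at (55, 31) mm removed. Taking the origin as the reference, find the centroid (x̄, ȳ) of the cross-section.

plate: A = 100 × 60 = 6000.00, centroid at (50.00, 30.00).
hole: A = −π·22² = -1520.53, centroid at (55.00, 31.00).
ΣA = 4479.47 mm², ΣAx̄ = 216370.80 mm³, ΣAȳ = 132863.54 mm³.
x̄ = 216370.80/4479.47 = 48.30 mm; ȳ = 132863.54/4479.47 = 29.66 mm.

x̄ = 48.30 mm, ȳ = 29.66 mm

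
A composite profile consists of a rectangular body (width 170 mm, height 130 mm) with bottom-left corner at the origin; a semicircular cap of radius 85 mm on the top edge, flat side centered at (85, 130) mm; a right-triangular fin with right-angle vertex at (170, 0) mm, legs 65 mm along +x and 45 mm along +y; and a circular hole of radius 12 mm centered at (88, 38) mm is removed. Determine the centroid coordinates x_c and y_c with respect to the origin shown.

x_c = 89.49 mm, y_c = 96.52 mm

rectangular body: A = 170 × 130 = 22100.00, centroid at (85.00, 65.00).
semicircular top: A = ½π·85² = 11349.00, centroid at (85.00, 166.08).
triangular fin: A = ½·65·45 = 1462.50, centroid at (191.67, 15.00).
hole: A = −π·12² = -452.39, centroid at (88.00, 38.00).
ΣA = 34459.11 mm²
ΣAx_c = (22100.00)(85.00) + (11349.00)(85.00) + (1462.50)(191.67) + (-452.39)(88.00) = 3083667.53 mm³
ΣAy_c = (22100.00)(65.00) + (11349.00)(166.08) + (1462.50)(15.00) + (-452.39)(38.00) = 3326033.82 mm³
x_c = 3083667.53 / 34459.11 = 89.49 mm
y_c = 3326033.82 / 34459.11 = 96.52 mm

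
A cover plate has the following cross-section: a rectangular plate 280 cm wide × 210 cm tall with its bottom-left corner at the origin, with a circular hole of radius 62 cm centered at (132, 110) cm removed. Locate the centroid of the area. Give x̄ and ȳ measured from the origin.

Part | A | x̄ᵢ | ȳᵢ | A·x̄ᵢ | A·ȳᵢ
plate | 58800.00 | 140.00 | 105.00 | 8232000.00 | 6174000.00
hole | -12076.28 | 132.00 | 110.00 | -1594069.25 | -1328391.04
Σ | 46723.72 |  |  | 6637930.75 | 4845608.96
x̄ = 6637930.75 / 46723.72 = 142.07 cm
ȳ = 4845608.96 / 46723.72 = 103.71 cm

x̄ = 142.07 cm, ȳ = 103.71 cm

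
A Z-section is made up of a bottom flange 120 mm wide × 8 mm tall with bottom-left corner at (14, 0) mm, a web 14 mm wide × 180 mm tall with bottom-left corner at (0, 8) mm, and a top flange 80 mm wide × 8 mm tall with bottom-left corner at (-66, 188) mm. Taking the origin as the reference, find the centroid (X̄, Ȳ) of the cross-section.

X̄ = 17.49 mm, Ȳ = 90.70 mm

bottom flange: A = 120 × 8 = 960.00, centroid at (74.00, 4.00).
web: A = 14 × 180 = 2520.00, centroid at (7.00, 98.00).
top flange: A = 80 × 8 = 640.00, centroid at (-26.00, 192.00).
ΣA = 4120.00 mm², ΣAX̄ = 72040.00 mm³, ΣAȲ = 373680.00 mm³.
X̄ = 72040.00/4120.00 = 17.49 mm; Ȳ = 373680.00/4120.00 = 90.70 mm.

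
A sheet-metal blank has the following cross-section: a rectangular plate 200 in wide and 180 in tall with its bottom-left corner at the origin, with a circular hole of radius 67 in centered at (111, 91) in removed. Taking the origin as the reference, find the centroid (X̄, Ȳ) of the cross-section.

X̄ = 92.92 in, Ȳ = 89.36 in

Part | A | x̄ᵢ | ȳᵢ | A·x̄ᵢ | A·ȳᵢ
plate | 36000.00 | 100.00 | 90.00 | 3600000.00 | 3240000.00
hole | -14102.61 | 111.00 | 91.00 | -1565389.65 | -1283337.46
Σ | 21897.39 |  |  | 2034610.35 | 1956662.54
X̄ = 2034610.35 / 21897.39 = 92.92 in
Ȳ = 1956662.54 / 21897.39 = 89.36 in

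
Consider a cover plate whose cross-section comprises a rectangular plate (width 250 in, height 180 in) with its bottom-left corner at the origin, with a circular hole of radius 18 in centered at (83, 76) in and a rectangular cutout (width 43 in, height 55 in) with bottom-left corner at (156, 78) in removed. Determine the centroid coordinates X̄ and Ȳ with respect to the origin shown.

Part | A | x̄ᵢ | ȳᵢ | A·x̄ᵢ | A·ȳᵢ
plate | 45000.00 | 125.00 | 90.00 | 5625000.00 | 4050000.00
hole 1 | -1017.88 | 83.00 | 76.00 | -84483.71 | -77358.58
hole 2 | -2365.00 | 177.50 | 105.50 | -419787.50 | -249507.50
Σ | 41617.12 |  |  | 5120728.79 | 3723133.92
X̄ = 5120728.79 / 41617.12 = 123.04 in
Ȳ = 3723133.92 / 41617.12 = 89.46 in

X̄ = 123.04 in, Ȳ = 89.46 in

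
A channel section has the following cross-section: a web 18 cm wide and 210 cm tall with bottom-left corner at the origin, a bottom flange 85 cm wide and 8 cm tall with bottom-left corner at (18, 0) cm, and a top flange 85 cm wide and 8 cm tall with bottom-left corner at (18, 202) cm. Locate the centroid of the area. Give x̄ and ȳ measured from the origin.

web: A = 18 × 210 = 3780.00, centroid at (9.00, 105.00).
bottom flange: A = 85 × 8 = 680.00, centroid at (60.50, 4.00).
top flange: A = 85 × 8 = 680.00, centroid at (60.50, 206.00).
ΣA = 5140.00 cm²
ΣAx̄ = (3780.00)(9.00) + (680.00)(60.50) + (680.00)(60.50) = 116300.00 cm³
ΣAȳ = (3780.00)(105.00) + (680.00)(4.00) + (680.00)(206.00) = 539700.00 cm³
x̄ = 116300.00 / 5140.00 = 22.63 cm
ȳ = 539700.00 / 5140.00 = 105.00 cm

x̄ = 22.63 cm, ȳ = 105.00 cm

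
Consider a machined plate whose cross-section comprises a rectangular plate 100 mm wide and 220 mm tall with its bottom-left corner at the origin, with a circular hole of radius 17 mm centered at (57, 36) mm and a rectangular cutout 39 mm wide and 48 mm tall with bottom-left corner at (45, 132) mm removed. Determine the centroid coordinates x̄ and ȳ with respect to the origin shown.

x̄ = 48.26 mm, ȳ = 109.02 mm

plate: A = 100 × 220 = 22000.00, centroid at (50.00, 110.00).
hole 1: A = −π·17² = -907.92, centroid at (57.00, 36.00).
hole 2: A = −(39 × 48) = -1872.00, centroid at (64.50, 156.00).
ΣA = 19220.08 mm², ΣAx̄ = 927504.54 mm³, ΣAȳ = 2095282.87 mm³.
x̄ = 927504.54/19220.08 = 48.26 mm; ȳ = 2095282.87/19220.08 = 109.02 mm.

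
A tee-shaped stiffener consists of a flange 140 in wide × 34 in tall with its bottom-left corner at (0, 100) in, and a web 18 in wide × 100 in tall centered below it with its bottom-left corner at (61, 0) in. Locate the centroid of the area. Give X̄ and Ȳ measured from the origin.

X̄ = 70.00 in, Ȳ = 98.62 in

web: A = 18 × 100 = 1800.00, centroid at (70.00, 50.00).
flange: A = 140 × 34 = 4760.00, centroid at (70.00, 117.00).
ΣA = 6560.00 in², ΣAX̄ = 459200.00 in³, ΣAȲ = 646920.00 in³.
X̄ = 459200.00/6560.00 = 70.00 in; Ȳ = 646920.00/6560.00 = 98.62 in.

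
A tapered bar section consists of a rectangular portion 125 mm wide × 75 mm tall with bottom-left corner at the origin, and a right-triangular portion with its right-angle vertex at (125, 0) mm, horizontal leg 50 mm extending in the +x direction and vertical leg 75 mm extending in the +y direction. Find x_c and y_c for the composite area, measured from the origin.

x_c = 75.69 mm, y_c = 35.42 mm

Part | A | x̄ᵢ | ȳᵢ | A·x̄ᵢ | A·ȳᵢ
rectangular portion | 9375.00 | 62.50 | 37.50 | 585937.50 | 351562.50
triangular portion | 1875.00 | 141.67 | 25.00 | 265625.00 | 46875.00
Σ | 11250.00 |  |  | 851562.50 | 398437.50
x_c = 851562.50 / 11250.00 = 75.69 mm
y_c = 398437.50 / 11250.00 = 35.42 mm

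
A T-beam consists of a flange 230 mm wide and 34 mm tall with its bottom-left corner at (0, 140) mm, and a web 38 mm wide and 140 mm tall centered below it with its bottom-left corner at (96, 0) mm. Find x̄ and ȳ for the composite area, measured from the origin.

x̄ = 115.00 mm, ȳ = 121.78 mm

web: A = 38 × 140 = 5320.00, centroid at (115.00, 70.00).
flange: A = 230 × 34 = 7820.00, centroid at (115.00, 157.00).
ΣA = 13140.00 mm²
ΣAx̄ = (5320.00)(115.00) + (7820.00)(115.00) = 1511100.00 mm³
ΣAȳ = (5320.00)(70.00) + (7820.00)(157.00) = 1600140.00 mm³
x̄ = 1511100.00 / 13140.00 = 115.00 mm
ȳ = 1600140.00 / 13140.00 = 121.78 mm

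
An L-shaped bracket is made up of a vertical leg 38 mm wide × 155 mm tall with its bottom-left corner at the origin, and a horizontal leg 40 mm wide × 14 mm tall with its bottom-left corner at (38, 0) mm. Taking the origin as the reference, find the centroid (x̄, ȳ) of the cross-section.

x̄ = 22.39 mm, ȳ = 71.38 mm

Part | A | x̄ᵢ | ȳᵢ | A·x̄ᵢ | A·ȳᵢ
vertical leg | 5890.00 | 19.00 | 77.50 | 111910.00 | 456475.00
horizontal leg | 560.00 | 58.00 | 7.00 | 32480.00 | 3920.00
Σ | 6450.00 |  |  | 144390.00 | 460395.00
x̄ = 144390.00 / 6450.00 = 22.39 mm
ȳ = 460395.00 / 6450.00 = 71.38 mm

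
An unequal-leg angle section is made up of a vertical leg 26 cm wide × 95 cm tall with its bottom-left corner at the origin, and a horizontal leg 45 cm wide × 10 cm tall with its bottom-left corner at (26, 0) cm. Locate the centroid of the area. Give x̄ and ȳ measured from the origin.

vertical leg: A = 26 × 95 = 2470.00, centroid at (13.00, 47.50).
horizontal leg: A = 45 × 10 = 450.00, centroid at (48.50, 5.00).
ΣA = 2920.00 cm², ΣAx̄ = 53935.00 cm³, ΣAȳ = 119575.00 cm³.
x̄ = 53935.00/2920.00 = 18.47 cm; ȳ = 119575.00/2920.00 = 40.95 cm.

x̄ = 18.47 cm, ȳ = 40.95 cm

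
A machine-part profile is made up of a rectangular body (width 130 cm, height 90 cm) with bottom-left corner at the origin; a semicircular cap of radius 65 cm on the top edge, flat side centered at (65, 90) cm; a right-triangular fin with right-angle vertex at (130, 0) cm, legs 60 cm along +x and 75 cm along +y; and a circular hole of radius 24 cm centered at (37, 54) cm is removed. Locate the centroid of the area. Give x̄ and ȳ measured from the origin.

Part | A | x̄ᵢ | ȳᵢ | A·x̄ᵢ | A·ȳᵢ
rectangular body | 11700.00 | 65.00 | 45.00 | 760500.00 | 526500.00
semicircular top | 6636.61 | 65.00 | 117.59 | 431379.94 | 780378.64
triangular fin | 2250.00 | 150.00 | 25.00 | 337500.00 | 56250.00
hole | -1809.56 | 37.00 | 54.00 | -66953.62 | -97716.10
Σ | 18777.06 |  |  | 1462426.32 | 1265412.54
x̄ = 1462426.32 / 18777.06 = 77.88 cm
ȳ = 1265412.54 / 18777.06 = 67.39 cm

x̄ = 77.88 cm, ȳ = 67.39 cm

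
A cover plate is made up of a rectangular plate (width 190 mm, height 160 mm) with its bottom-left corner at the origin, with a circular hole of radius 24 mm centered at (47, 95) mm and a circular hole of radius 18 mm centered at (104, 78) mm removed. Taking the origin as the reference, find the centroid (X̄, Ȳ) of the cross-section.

plate: A = 190 × 160 = 30400.00, centroid at (95.00, 80.00).
hole 1: A = −π·24² = -1809.56, centroid at (47.00, 95.00).
hole 2: A = −π·18² = -1017.88, centroid at (104.00, 78.00).
ΣA = 27572.57 mm²
ΣAX̄ = (30400.00)(95.00) + (-1809.56)(47.00) + (-1017.88)(104.00) = 2697091.70 mm³
ΣAȲ = (30400.00)(80.00) + (-1809.56)(95.00) + (-1017.88)(78.00) = 2180697.72 mm³
X̄ = 2697091.70 / 27572.57 = 97.82 mm
Ȳ = 2180697.72 / 27572.57 = 79.09 mm

X̄ = 97.82 mm, Ȳ = 79.09 mm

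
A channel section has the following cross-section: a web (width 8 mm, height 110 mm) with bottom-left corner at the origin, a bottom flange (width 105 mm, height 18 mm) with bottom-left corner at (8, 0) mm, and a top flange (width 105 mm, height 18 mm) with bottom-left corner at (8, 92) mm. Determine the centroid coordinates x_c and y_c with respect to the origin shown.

x_c = 49.83 mm, y_c = 55.00 mm

web: A = 8 × 110 = 880.00, centroid at (4.00, 55.00).
bottom flange: A = 105 × 18 = 1890.00, centroid at (60.50, 9.00).
top flange: A = 105 × 18 = 1890.00, centroid at (60.50, 101.00).
ΣA = 4660.00 mm², ΣAx_c = 232210.00 mm³, ΣAy_c = 256300.00 mm³.
x_c = 232210.00/4660.00 = 49.83 mm; y_c = 256300.00/4660.00 = 55.00 mm.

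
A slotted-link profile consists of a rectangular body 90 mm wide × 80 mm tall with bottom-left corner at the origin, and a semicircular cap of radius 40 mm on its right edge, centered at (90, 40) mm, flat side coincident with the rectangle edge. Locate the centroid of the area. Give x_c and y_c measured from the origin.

x_c = 61.04 mm, y_c = 40.00 mm

rectangular body: A = 90 × 80 = 7200.00, centroid at (45.00, 40.00).
semicircular end: A = ½π·40² = 2513.27, centroid at (106.98, 40.00).
ΣA = 9713.27 mm²
ΣAx_c = (7200.00)(45.00) + (2513.27)(106.98) = 592861.34 mm³
ΣAy_c = (7200.00)(40.00) + (2513.27)(40.00) = 388530.96 mm³
x_c = 592861.34 / 9713.27 = 61.04 mm
y_c = 388530.96 / 9713.27 = 40.00 mm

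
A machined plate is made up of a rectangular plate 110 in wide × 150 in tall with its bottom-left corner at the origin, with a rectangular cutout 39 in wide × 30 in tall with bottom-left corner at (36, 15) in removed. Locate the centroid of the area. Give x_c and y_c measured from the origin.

x_c = 54.96 in, y_c = 78.43 in

plate: A = 110 × 150 = 16500.00, centroid at (55.00, 75.00).
hole: A = −(39 × 30) = -1170.00, centroid at (55.50, 30.00).
ΣA = 15330.00 in², ΣAx_c = 842565.00 in³, ΣAy_c = 1202400.00 in³.
x_c = 842565.00/15330.00 = 54.96 in; y_c = 1202400.00/15330.00 = 78.43 in.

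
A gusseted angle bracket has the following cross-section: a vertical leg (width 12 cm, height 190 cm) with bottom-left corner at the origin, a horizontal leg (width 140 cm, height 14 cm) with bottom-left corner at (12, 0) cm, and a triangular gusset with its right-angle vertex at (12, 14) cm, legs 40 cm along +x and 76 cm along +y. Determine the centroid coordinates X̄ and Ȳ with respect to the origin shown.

vertical leg: A = 12 × 190 = 2280.00, centroid at (6.00, 95.00).
horizontal leg: A = 140 × 14 = 1960.00, centroid at (82.00, 7.00).
gusset: A = ½·40·76 = 1520.00, centroid at (25.33, 39.33).
ΣA = 5760.00 cm²
ΣAX̄ = (2280.00)(6.00) + (1960.00)(82.00) + (1520.00)(25.33) = 212906.67 cm³
ΣAȲ = (2280.00)(95.00) + (1960.00)(7.00) + (1520.00)(39.33) = 290106.67 cm³
X̄ = 212906.67 / 5760.00 = 36.96 cm
Ȳ = 290106.67 / 5760.00 = 50.37 cm

X̄ = 36.96 cm, Ȳ = 50.37 cm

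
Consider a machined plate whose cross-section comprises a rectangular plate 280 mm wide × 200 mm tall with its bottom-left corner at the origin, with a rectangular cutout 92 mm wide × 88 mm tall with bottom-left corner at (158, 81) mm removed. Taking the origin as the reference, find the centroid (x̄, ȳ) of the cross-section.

plate: A = 280 × 200 = 56000.00, centroid at (140.00, 100.00).
hole: A = −(92 × 88) = -8096.00, centroid at (204.00, 125.00).
ΣA = 47904.00 mm², ΣAx̄ = 6188416.00 mm³, ΣAȳ = 4588000.00 mm³.
x̄ = 6188416.00/47904.00 = 129.18 mm; ȳ = 4588000.00/47904.00 = 95.77 mm.

x̄ = 129.18 mm, ȳ = 95.77 mm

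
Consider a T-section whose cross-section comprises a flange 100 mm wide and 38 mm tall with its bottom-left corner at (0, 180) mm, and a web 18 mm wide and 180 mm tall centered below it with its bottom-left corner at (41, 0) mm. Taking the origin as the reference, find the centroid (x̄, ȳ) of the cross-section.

x̄ = 50.00 mm, ȳ = 148.84 mm

web: A = 18 × 180 = 3240.00, centroid at (50.00, 90.00).
flange: A = 100 × 38 = 3800.00, centroid at (50.00, 199.00).
ΣA = 7040.00 mm², ΣAx̄ = 352000.00 mm³, ΣAȳ = 1047800.00 mm³.
x̄ = 352000.00/7040.00 = 50.00 mm; ȳ = 1047800.00/7040.00 = 148.84 mm.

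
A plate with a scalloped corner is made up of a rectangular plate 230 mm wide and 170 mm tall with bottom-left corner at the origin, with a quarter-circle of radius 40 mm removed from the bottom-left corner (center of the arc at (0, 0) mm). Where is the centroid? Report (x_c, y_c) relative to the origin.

x_c = 118.25 mm, y_c = 87.26 mm

plate: A = 230 × 170 = 39100.00, centroid at (115.00, 85.00).
removed quarter-circle: A = −¼π·40² = -1256.64, centroid at (16.98, 16.98).
ΣA = 37843.36 mm², ΣAx_c = 4475166.67 mm³, ΣAy_c = 3302166.67 mm³.
x_c = 4475166.67/37843.36 = 118.25 mm; y_c = 3302166.67/37843.36 = 87.26 mm.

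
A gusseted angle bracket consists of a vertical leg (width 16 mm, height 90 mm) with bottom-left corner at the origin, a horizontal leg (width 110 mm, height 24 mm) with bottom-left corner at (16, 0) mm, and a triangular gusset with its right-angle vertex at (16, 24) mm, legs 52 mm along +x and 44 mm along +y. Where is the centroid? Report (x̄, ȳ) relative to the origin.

x̄ = 45.39 mm, ȳ = 26.94 mm

vertical leg: A = 16 × 90 = 1440.00, centroid at (8.00, 45.00).
horizontal leg: A = 110 × 24 = 2640.00, centroid at (71.00, 12.00).
gusset: A = ½·52·44 = 1144.00, centroid at (33.33, 38.67).
ΣA = 5224.00 mm², ΣAx̄ = 237093.33 mm³, ΣAȳ = 140714.67 mm³.
x̄ = 237093.33/5224.00 = 45.39 mm; ȳ = 140714.67/5224.00 = 26.94 mm.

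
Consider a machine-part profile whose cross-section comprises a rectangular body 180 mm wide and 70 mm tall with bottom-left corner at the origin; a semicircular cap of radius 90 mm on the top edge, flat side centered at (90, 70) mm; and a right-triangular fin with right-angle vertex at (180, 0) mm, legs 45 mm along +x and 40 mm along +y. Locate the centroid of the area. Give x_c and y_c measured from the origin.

Part | A | x̄ᵢ | ȳᵢ | A·x̄ᵢ | A·ȳᵢ
rectangular body | 12600.00 | 90.00 | 35.00 | 1134000.00 | 441000.00
semicircular top | 12723.45 | 90.00 | 108.20 | 1145110.52 | 1376641.52
triangular fin | 900.00 | 195.00 | 13.33 | 175500.00 | 12000.00
Σ | 26223.45 |  |  | 2454610.52 | 1829641.52
x_c = 2454610.52 / 26223.45 = 93.60 mm
y_c = 1829641.52 / 26223.45 = 69.77 mm

x_c = 93.60 mm, y_c = 69.77 mm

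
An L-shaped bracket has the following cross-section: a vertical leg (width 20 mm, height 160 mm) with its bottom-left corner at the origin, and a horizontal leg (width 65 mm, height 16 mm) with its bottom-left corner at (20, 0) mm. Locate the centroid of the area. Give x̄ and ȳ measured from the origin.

vertical leg: A = 20 × 160 = 3200.00, centroid at (10.00, 80.00).
horizontal leg: A = 65 × 16 = 1040.00, centroid at (52.50, 8.00).
ΣA = 4240.00 mm²
ΣAx̄ = (3200.00)(10.00) + (1040.00)(52.50) = 86600.00 mm³
ΣAȳ = (3200.00)(80.00) + (1040.00)(8.00) = 264320.00 mm³
x̄ = 86600.00 / 4240.00 = 20.42 mm
ȳ = 264320.00 / 4240.00 = 62.34 mm

x̄ = 20.42 mm, ȳ = 62.34 mm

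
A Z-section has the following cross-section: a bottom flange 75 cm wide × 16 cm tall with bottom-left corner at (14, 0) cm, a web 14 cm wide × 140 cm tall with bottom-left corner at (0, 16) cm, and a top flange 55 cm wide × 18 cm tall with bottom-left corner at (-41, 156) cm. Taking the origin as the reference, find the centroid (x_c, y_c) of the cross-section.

x_c = 14.98 cm, y_c = 82.29 cm

bottom flange: A = 75 × 16 = 1200.00, centroid at (51.50, 8.00).
web: A = 14 × 140 = 1960.00, centroid at (7.00, 86.00).
top flange: A = 55 × 18 = 990.00, centroid at (-13.50, 165.00).
ΣA = 4150.00 cm², ΣAx_c = 62155.00 cm³, ΣAy_c = 341510.00 cm³.
x_c = 62155.00/4150.00 = 14.98 cm; y_c = 341510.00/4150.00 = 82.29 cm.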